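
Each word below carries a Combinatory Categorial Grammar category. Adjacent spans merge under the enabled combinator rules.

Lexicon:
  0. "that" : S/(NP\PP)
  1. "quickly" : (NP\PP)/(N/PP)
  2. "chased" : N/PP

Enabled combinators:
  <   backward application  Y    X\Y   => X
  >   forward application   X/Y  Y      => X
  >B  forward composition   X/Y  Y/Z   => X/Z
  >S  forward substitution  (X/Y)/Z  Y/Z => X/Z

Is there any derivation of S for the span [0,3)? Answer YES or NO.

YES

[0,3] S   >
  [0,1] "that" : S/(NP\PP)
  [1,3] NP\PP   >
    [1,2] "quickly" : (NP\PP)/(N/PP)
    [2,3] "chased" : N/PP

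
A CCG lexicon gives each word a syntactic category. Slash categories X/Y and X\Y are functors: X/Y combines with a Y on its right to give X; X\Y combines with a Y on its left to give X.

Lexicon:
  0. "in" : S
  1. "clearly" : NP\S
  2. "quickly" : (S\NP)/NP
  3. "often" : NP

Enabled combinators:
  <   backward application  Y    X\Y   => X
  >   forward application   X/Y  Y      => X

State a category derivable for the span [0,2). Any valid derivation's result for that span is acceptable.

NP

[0,4] S   <
  [0,2] NP   <
    [0,1] "in" : S
    [1,2] "clearly" : NP\S
  [2,4] S\NP   >
    [2,3] "quickly" : (S\NP)/NP
    [3,4] "often" : NP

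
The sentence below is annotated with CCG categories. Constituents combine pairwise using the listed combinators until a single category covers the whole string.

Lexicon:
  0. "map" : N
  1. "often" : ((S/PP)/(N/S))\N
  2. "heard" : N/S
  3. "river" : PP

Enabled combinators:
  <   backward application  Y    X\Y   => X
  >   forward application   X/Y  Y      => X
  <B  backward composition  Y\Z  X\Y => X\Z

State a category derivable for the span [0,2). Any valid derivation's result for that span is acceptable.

(S/PP)/(N/S)

[0,4] S   >
  [0,3] S/PP   >
    [0,2] (S/PP)/(N/S)   <
      [0,1] "map" : N
      [1,2] "often" : ((S/PP)/(N/S))\N
    [2,3] "heard" : N/S
  [3,4] "river" : PP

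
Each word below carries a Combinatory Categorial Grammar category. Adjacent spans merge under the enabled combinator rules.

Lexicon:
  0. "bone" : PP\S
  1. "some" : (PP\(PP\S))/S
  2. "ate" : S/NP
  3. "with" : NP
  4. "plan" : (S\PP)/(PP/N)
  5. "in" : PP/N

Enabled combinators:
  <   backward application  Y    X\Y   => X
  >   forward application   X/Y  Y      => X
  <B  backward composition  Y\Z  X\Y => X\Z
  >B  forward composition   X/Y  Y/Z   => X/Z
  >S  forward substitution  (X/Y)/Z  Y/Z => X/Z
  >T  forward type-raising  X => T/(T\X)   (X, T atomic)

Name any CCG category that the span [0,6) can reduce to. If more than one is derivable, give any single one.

[0,6] S   <
  [0,4] PP   <
    [0,1] "bone" : PP\S
    [1,4] PP\(PP\S)   >
      [1,2] "some" : (PP\(PP\S))/S
      [2,4] S   >
        [2,3] "ate" : S/NP
        [3,4] "with" : NP
  [4,6] S\PP   >
    [4,5] "plan" : (S\PP)/(PP/N)
    [5,6] "in" : PP/N

S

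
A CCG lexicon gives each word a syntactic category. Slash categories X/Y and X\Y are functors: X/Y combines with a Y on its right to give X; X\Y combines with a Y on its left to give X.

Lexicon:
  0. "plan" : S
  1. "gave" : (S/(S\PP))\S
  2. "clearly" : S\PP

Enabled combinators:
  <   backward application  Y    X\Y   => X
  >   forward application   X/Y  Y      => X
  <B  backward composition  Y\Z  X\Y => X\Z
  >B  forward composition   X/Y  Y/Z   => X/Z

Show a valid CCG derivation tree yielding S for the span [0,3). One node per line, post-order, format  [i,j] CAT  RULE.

[0,1] S  lex  "plan"
[1,2] (S/(S\PP))\S  lex  "gave"
[0,2] S/(S\PP)  <  k=1
[2,3] S\PP  lex  "clearly"
[0,3] S  >  k=2

[0,3] S   >
  [0,2] S/(S\PP)   <
    [0,1] "plan" : S
    [1,2] "gave" : (S/(S\PP))\S
  [2,3] "clearly" : S\PP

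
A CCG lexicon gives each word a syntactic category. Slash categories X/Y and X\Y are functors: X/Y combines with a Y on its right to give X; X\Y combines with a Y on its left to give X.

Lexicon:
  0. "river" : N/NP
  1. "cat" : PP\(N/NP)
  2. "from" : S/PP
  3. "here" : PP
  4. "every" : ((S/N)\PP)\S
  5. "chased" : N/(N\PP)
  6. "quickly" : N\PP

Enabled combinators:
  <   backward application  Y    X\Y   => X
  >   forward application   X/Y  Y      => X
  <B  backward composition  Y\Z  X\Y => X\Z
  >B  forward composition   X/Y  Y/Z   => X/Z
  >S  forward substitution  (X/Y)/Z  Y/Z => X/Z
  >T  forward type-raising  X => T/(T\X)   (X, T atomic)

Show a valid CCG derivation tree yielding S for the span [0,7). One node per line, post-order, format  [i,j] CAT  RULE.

[0,7] S   >
  [0,5] S/N   <
    [0,2] PP   <
      [0,1] "river" : N/NP
      [1,2] "cat" : PP\(N/NP)
    [2,5] (S/N)\PP   <
      [2,4] S   >
        [2,3] "from" : S/PP
        [3,4] "here" : PP
      [4,5] "every" : ((S/N)\PP)\S
  [5,7] N   >
    [5,6] "chased" : N/(N\PP)
    [6,7] "quickly" : N\PP

[0,1] N/NP  lex  "river"
[1,2] PP\(N/NP)  lex  "cat"
[0,2] PP  <  k=1
[2,3] S/PP  lex  "from"
[3,4] PP  lex  "here"
[2,4] S  >  k=3
[4,5] ((S/N)\PP)\S  lex  "every"
[2,5] (S/N)\PP  <  k=4
[0,5] S/N  <  k=2
[5,6] N/(N\PP)  lex  "chased"
[6,7] N\PP  lex  "quickly"
[5,7] N  >  k=6
[0,7] S  >  k=5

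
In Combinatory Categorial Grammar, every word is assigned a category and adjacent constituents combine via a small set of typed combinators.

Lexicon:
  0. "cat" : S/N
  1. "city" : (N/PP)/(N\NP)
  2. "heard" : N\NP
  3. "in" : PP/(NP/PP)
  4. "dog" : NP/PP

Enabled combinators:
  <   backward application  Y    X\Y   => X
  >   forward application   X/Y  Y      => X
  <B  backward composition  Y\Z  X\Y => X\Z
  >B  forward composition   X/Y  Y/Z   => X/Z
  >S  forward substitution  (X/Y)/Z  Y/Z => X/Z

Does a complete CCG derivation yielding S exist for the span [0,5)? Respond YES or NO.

YES

[0,5] S   >
  [0,3] S/PP   >B
    [0,1] "cat" : S/N
    [1,3] N/PP   >
      [1,2] "city" : (N/PP)/(N\NP)
      [2,3] "heard" : N\NP
  [3,5] PP   >
    [3,4] "in" : PP/(NP/PP)
    [4,5] "dog" : NP/PP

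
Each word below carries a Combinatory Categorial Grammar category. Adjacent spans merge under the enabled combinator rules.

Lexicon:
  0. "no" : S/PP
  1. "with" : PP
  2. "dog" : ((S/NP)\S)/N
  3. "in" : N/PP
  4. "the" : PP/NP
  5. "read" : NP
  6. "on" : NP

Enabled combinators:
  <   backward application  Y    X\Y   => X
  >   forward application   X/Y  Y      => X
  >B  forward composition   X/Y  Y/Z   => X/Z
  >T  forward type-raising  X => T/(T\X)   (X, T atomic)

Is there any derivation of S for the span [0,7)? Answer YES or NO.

YES

[0,7] S   >
  [0,6] S/NP   <
    [0,2] S   >
      [0,1] "no" : S/PP
      [1,2] "with" : PP
    [2,6] (S/NP)\S   >
      [2,3] "dog" : ((S/NP)\S)/N
      [3,6] N   >
        [3,5] N/NP   >B
          [3,4] "in" : N/PP
          [4,5] "the" : PP/NP
        [5,6] "read" : NP
  [6,7] "on" : NP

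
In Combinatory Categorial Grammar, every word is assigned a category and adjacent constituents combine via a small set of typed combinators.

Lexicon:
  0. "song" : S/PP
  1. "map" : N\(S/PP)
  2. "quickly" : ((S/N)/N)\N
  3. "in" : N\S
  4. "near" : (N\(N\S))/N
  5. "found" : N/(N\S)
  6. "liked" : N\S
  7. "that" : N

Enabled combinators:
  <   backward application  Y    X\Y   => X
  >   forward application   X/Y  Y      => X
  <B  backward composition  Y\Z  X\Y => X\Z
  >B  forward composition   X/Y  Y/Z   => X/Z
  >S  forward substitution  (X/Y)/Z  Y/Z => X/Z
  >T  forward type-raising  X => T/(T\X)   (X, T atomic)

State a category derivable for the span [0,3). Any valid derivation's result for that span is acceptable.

(S/N)/N

[0,8] S   >
  [0,7] S/N   >
    [0,3] (S/N)/N   <
      [0,2] N   <
        [0,1] "song" : S/PP
        [1,2] "map" : N\(S/PP)
      [2,3] "quickly" : ((S/N)/N)\N
    [3,7] N   <
      [3,4] "in" : N\S
      [4,7] N\(N\S)   >
        [4,5] "near" : (N\(N\S))/N
        [5,7] N   >
          [5,6] "found" : N/(N\S)
          [6,7] "liked" : N\S
  [7,8] "that" : N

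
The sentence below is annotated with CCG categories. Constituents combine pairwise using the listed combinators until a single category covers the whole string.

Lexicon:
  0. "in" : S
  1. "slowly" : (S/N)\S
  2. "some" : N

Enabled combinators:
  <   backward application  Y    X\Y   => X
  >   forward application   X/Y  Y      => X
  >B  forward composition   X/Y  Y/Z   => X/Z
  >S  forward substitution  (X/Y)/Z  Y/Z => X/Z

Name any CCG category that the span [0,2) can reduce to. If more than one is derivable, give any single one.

S/N

[0,3] S   >
  [0,2] S/N   <
    [0,1] "in" : S
    [1,2] "slowly" : (S/N)\S
  [2,3] "some" : N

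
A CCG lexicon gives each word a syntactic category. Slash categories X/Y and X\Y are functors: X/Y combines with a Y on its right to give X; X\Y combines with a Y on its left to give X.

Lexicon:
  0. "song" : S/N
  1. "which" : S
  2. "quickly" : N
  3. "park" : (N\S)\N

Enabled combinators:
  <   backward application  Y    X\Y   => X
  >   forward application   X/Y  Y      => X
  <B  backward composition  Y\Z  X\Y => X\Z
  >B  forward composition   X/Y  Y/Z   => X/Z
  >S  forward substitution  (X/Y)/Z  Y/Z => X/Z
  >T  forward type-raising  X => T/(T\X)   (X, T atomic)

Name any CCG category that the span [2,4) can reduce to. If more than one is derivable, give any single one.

N\S

[0,4] S   >
  [0,1] "song" : S/N
  [1,4] N   <
    [1,2] "which" : S
    [2,4] N\S   <
      [2,3] "quickly" : N
      [3,4] "park" : (N\S)\N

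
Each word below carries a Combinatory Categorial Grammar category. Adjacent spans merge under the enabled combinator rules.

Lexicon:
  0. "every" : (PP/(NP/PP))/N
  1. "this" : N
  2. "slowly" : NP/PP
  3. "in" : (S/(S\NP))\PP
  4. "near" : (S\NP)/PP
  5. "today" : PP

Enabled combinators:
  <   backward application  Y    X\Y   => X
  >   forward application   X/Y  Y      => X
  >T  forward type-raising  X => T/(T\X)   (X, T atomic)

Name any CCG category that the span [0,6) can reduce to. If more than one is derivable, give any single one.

[0,6] S   >
  [0,4] S/(S\NP)   <
    [0,3] PP   >
      [0,2] PP/(NP/PP)   >
        [0,1] "every" : (PP/(NP/PP))/N
        [1,2] "this" : N
      [2,3] "slowly" : NP/PP
    [3,4] "in" : (S/(S\NP))\PP
  [4,6] S\NP   >
    [4,5] "near" : (S\NP)/PP
    [5,6] "today" : PP

S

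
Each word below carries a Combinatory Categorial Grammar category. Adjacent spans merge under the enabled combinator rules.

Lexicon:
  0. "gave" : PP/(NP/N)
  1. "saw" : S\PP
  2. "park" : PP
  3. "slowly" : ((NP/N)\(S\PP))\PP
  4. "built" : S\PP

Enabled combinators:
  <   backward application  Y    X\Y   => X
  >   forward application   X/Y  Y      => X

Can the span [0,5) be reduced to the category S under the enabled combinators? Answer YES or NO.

[0,5] S   <
  [0,4] PP   >
    [0,1] "gave" : PP/(NP/N)
    [1,4] NP/N   <
      [1,2] "saw" : S\PP
      [2,4] (NP/N)\(S\PP)   <
        [2,3] "park" : PP
        [3,4] "slowly" : ((NP/N)\(S\PP))\PP
  [4,5] "built" : S\PP

YES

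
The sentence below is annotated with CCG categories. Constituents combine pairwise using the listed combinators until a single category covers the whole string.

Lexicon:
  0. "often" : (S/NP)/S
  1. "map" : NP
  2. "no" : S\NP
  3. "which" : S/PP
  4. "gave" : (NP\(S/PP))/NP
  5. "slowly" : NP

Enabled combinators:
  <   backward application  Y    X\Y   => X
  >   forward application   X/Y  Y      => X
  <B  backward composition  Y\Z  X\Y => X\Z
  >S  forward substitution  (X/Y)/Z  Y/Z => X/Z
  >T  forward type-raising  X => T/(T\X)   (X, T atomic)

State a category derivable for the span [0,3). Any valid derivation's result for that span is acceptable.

S/NP

[0,6] S   >
  [0,3] S/NP   >
    [0,1] "often" : (S/NP)/S
    [1,3] S   >
      [1,2] S/(S\NP)   >T
        [1,2] "map" : NP
      [2,3] "no" : S\NP
  [3,6] NP   <
    [3,4] "which" : S/PP
    [4,6] NP\(S/PP)   >
      [4,5] "gave" : (NP\(S/PP))/NP
      [5,6] "slowly" : NP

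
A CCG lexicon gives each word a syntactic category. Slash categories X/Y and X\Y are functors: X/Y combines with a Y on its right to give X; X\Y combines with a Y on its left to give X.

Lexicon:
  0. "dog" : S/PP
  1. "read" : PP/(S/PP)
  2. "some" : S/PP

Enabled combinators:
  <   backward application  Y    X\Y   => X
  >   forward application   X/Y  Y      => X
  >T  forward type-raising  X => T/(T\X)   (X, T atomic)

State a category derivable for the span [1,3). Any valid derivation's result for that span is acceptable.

[0,3] S   >
  [0,1] "dog" : S/PP
  [1,3] PP   >
    [1,2] "read" : PP/(S/PP)
    [2,3] "some" : S/PP

PP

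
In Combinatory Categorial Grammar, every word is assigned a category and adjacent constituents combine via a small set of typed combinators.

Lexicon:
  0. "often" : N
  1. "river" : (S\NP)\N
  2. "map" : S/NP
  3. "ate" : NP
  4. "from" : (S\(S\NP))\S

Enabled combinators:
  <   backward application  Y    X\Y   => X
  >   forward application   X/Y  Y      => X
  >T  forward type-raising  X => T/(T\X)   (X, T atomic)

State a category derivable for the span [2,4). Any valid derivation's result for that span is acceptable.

[0,5] S   <
  [0,2] S\NP   <
    [0,1] "often" : N
    [1,2] "river" : (S\NP)\N
  [2,5] S\(S\NP)   <
    [2,4] S   >
      [2,3] "map" : S/NP
      [3,4] "ate" : NP
    [4,5] "from" : (S\(S\NP))\S

S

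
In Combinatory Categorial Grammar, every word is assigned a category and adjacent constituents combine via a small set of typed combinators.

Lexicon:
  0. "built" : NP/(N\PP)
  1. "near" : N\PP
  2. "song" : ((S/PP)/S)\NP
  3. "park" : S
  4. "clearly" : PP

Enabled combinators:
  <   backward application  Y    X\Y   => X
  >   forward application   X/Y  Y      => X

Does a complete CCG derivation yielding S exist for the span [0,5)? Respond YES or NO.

YES

[0,5] S   >
  [0,4] S/PP   >
    [0,3] (S/PP)/S   <
      [0,2] NP   >
        [0,1] "built" : NP/(N\PP)
        [1,2] "near" : N\PP
      [2,3] "song" : ((S/PP)/S)\NP
    [3,4] "park" : S
  [4,5] "clearly" : PP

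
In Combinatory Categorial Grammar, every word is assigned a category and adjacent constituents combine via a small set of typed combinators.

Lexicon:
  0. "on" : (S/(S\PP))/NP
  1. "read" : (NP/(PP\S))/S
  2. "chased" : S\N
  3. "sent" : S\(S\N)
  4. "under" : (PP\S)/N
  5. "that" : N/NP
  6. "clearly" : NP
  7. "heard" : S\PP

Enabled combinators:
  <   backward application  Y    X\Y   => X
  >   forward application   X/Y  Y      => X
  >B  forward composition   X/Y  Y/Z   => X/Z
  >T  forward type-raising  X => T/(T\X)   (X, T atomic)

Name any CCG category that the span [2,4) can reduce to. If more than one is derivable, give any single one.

S

[0,8] S   >
  [0,7] S/(S\PP)   >
    [0,1] "on" : (S/(S\PP))/NP
    [1,7] NP   >
      [1,4] NP/(PP\S)   >
        [1,2] "read" : (NP/(PP\S))/S
        [2,4] S   <
          [2,3] "chased" : S\N
          [3,4] "sent" : S\(S\N)
      [4,7] PP\S   >
        [4,5] "under" : (PP\S)/N
        [5,7] N   >
          [5,6] "that" : N/NP
          [6,7] "clearly" : NP
  [7,8] "heard" : S\PP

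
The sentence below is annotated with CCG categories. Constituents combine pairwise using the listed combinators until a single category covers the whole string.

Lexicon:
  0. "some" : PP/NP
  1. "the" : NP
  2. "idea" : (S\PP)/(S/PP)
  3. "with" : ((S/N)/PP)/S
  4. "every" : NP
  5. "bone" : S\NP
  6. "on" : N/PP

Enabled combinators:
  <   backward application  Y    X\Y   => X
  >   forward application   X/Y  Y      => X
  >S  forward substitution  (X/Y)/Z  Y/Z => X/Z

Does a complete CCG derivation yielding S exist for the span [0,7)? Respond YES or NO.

YES

[0,7] S   <
  [0,2] PP   >
    [0,1] "some" : PP/NP
    [1,2] "the" : NP
  [2,7] S\PP   >
    [2,3] "idea" : (S\PP)/(S/PP)
    [3,7] S/PP   >S
      [3,6] (S/N)/PP   >
        [3,4] "with" : ((S/N)/PP)/S
        [4,6] S   <
          [4,5] "every" : NP
          [5,6] "bone" : S\NP
      [6,7] "on" : N/PP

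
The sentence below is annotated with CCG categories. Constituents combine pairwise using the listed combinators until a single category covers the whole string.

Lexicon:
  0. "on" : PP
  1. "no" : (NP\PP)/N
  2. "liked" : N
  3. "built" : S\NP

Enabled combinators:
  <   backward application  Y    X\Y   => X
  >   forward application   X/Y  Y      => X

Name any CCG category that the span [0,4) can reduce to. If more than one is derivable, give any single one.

S

[0,4] S   <
  [0,3] NP   <
    [0,1] "on" : PP
    [1,3] NP\PP   >
      [1,2] "no" : (NP\PP)/N
      [2,3] "liked" : N
  [3,4] "built" : S\NP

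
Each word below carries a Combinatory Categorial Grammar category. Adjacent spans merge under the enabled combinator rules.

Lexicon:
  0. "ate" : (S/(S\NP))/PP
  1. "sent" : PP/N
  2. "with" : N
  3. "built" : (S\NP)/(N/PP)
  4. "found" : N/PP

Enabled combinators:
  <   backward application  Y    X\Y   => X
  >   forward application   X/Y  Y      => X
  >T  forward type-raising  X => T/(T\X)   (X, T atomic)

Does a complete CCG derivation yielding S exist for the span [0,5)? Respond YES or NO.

YES

[0,5] S   >
  [0,3] S/(S\NP)   >
    [0,1] "ate" : (S/(S\NP))/PP
    [1,3] PP   >
      [1,2] "sent" : PP/N
      [2,3] "with" : N
  [3,5] S\NP   >
    [3,4] "built" : (S\NP)/(N/PP)
    [4,5] "found" : N/PP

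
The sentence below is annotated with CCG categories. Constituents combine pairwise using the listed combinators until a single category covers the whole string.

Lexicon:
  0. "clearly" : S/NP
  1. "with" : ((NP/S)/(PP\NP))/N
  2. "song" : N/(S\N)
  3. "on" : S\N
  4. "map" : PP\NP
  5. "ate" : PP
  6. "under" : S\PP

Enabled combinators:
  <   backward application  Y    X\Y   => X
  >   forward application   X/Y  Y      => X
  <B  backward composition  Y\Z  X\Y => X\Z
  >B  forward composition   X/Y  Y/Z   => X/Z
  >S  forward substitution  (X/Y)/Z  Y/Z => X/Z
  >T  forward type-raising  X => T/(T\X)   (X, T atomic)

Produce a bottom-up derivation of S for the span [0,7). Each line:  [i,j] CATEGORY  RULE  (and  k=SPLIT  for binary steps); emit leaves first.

[0,7] S   >
  [0,1] "clearly" : S/NP
  [1,7] NP   >
    [1,5] NP/S   >
      [1,4] (NP/S)/(PP\NP)   >
        [1,2] "with" : ((NP/S)/(PP\NP))/N
        [2,4] N   >
          [2,3] "song" : N/(S\N)
          [3,4] "on" : S\N
      [4,5] "map" : PP\NP
    [5,7] S   >
      [5,6] S/(S\PP)   >T
        [5,6] "ate" : PP
      [6,7] "under" : S\PP

[0,1] S/NP  lex  "clearly"
[1,2] ((NP/S)/(PP\NP))/N  lex  "with"
[2,3] N/(S\N)  lex  "song"
[3,4] S\N  lex  "on"
[2,4] N  >  k=3
[1,4] (NP/S)/(PP\NP)  >  k=2
[4,5] PP\NP  lex  "map"
[1,5] NP/S  >  k=4
[5,6] PP  lex  "ate"
[5,6] S/(S\PP)  >T
[6,7] S\PP  lex  "under"
[5,7] S  >  k=6
[1,7] NP  >  k=5
[0,7] S  >  k=1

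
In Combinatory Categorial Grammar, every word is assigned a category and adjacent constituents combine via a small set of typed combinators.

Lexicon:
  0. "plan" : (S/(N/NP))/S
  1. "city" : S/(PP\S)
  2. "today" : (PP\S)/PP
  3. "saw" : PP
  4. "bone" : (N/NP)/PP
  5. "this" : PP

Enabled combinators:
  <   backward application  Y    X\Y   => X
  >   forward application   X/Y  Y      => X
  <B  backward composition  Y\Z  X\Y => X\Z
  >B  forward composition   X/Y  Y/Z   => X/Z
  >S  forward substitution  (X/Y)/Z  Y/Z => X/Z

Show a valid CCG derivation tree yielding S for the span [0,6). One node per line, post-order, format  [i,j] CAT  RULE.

[0,1] (S/(N/NP))/S  lex  "plan"
[1,2] S/(PP\S)  lex  "city"
[2,3] (PP\S)/PP  lex  "today"
[1,3] S/PP  >B  k=2
[3,4] PP  lex  "saw"
[1,4] S  >  k=3
[0,4] S/(N/NP)  >  k=1
[4,5] (N/NP)/PP  lex  "bone"
[5,6] PP  lex  "this"
[4,6] N/NP  >  k=5
[0,6] S  >  k=4

[0,6] S   >
  [0,4] S/(N/NP)   >
    [0,1] "plan" : (S/(N/NP))/S
    [1,4] S   >
      [1,3] S/PP   >B
        [1,2] "city" : S/(PP\S)
        [2,3] "today" : (PP\S)/PP
      [3,4] "saw" : PP
  [4,6] N/NP   >
    [4,5] "bone" : (N/NP)/PP
    [5,6] "this" : PP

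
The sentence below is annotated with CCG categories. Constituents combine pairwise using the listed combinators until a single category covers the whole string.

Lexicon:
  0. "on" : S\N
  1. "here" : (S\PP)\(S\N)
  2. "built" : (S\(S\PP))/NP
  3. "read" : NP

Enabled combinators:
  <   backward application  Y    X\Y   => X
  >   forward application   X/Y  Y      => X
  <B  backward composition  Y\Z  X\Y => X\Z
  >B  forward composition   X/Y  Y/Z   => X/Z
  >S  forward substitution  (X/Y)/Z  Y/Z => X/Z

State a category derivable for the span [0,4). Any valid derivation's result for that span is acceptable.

[0,4] S   <
  [0,2] S\PP   <
    [0,1] "on" : S\N
    [1,2] "here" : (S\PP)\(S\N)
  [2,4] S\(S\PP)   >
    [2,3] "built" : (S\(S\PP))/NP
    [3,4] "read" : NP

S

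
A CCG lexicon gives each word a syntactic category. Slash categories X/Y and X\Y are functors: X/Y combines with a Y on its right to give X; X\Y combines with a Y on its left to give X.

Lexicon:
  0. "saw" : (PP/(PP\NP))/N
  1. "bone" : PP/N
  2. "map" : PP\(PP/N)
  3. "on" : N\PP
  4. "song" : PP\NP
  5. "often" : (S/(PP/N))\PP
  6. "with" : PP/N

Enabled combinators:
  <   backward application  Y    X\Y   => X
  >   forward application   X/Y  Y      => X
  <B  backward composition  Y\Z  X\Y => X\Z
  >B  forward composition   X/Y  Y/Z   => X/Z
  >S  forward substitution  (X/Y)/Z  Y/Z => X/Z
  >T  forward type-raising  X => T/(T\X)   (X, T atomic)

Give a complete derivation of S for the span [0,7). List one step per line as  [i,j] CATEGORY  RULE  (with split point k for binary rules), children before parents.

[0,7] S   >
  [0,6] S/(PP/N)   <
    [0,5] PP   >
      [0,4] PP/(PP\NP)   >
        [0,1] "saw" : (PP/(PP\NP))/N
        [1,4] N   <
          [1,3] PP   <
            [1,2] "bone" : PP/N
            [2,3] "map" : PP\(PP/N)
          [3,4] "on" : N\PP
      [4,5] "song" : PP\NP
    [5,6] "often" : (S/(PP/N))\PP
  [6,7] "with" : PP/N

[0,1] (PP/(PP\NP))/N  lex  "saw"
[1,2] PP/N  lex  "bone"
[2,3] PP\(PP/N)  lex  "map"
[1,3] PP  <  k=2
[3,4] N\PP  lex  "on"
[1,4] N  <  k=3
[0,4] PP/(PP\NP)  >  k=1
[4,5] PP\NP  lex  "song"
[0,5] PP  >  k=4
[5,6] (S/(PP/N))\PP  lex  "often"
[0,6] S/(PP/N)  <  k=5
[6,7] PP/N  lex  "with"
[0,7] S  >  k=6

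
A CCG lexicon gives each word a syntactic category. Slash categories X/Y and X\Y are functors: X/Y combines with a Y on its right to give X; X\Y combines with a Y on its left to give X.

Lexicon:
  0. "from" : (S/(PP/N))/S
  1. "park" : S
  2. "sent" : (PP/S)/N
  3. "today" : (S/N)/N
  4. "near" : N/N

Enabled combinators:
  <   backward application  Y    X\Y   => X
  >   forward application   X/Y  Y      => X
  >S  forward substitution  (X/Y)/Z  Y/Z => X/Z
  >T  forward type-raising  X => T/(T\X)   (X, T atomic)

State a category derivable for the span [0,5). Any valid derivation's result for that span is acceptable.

[0,5] S   >
  [0,2] S/(PP/N)   >
    [0,1] "from" : (S/(PP/N))/S
    [1,2] "park" : S
  [2,5] PP/N   >S
    [2,3] "sent" : (PP/S)/N
    [3,5] S/N   >S
      [3,4] "today" : (S/N)/N
      [4,5] "near" : N/N

S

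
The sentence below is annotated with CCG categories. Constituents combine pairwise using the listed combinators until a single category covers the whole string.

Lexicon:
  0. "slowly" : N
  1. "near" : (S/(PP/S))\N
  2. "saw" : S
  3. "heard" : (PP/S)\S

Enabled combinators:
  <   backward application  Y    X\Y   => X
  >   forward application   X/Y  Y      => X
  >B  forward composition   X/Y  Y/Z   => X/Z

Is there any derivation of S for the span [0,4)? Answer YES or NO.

YES

[0,4] S   >
  [0,2] S/(PP/S)   <
    [0,1] "slowly" : N
    [1,2] "near" : (S/(PP/S))\N
  [2,4] PP/S   <
    [2,3] "saw" : S
    [3,4] "heard" : (PP/S)\S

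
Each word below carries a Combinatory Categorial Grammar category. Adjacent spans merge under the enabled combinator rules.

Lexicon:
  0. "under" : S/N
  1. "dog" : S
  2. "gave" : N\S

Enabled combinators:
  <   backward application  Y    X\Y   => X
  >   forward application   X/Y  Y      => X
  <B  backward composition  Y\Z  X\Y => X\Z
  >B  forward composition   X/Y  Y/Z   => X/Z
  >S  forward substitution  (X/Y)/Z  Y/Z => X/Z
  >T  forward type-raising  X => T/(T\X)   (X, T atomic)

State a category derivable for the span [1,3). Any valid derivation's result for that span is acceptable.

[0,3] S   >
  [0,1] "under" : S/N
  [1,3] N   <
    [1,2] "dog" : S
    [2,3] "gave" : N\S

N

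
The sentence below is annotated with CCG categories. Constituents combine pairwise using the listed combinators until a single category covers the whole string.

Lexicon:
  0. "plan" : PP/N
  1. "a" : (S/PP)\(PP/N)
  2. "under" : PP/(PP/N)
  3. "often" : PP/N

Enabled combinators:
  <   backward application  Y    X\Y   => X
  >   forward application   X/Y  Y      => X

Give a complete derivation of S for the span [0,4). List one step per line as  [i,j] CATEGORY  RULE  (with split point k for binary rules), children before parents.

[0,1] PP/N  lex  "plan"
[1,2] (S/PP)\(PP/N)  lex  "a"
[0,2] S/PP  <  k=1
[2,3] PP/(PP/N)  lex  "under"
[3,4] PP/N  lex  "often"
[2,4] PP  >  k=3
[0,4] S  >  k=2

[0,4] S   >
  [0,2] S/PP   <
    [0,1] "plan" : PP/N
    [1,2] "a" : (S/PP)\(PP/N)
  [2,4] PP   >
    [2,3] "under" : PP/(PP/N)
    [3,4] "often" : PP/N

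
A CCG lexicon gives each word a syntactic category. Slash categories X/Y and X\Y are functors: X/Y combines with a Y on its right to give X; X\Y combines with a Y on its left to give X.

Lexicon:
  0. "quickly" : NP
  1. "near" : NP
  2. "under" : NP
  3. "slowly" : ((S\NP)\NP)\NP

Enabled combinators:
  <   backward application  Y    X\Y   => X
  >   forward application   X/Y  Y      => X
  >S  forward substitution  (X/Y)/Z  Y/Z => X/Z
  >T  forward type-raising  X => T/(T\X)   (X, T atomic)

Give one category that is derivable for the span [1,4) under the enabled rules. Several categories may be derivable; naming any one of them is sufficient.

S\NP

[0,4] S   <
  [0,1] "quickly" : NP
  [1,4] S\NP   <
    [1,2] "near" : NP
    [2,4] (S\NP)\NP   <
      [2,3] "under" : NP
      [3,4] "slowly" : ((S\NP)\NP)\NP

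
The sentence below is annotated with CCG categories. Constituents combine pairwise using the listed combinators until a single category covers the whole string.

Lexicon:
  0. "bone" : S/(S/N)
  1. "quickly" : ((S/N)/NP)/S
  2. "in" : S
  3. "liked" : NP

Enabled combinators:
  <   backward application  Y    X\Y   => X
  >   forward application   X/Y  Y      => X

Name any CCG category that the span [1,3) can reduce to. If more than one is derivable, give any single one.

[0,4] S   >
  [0,1] "bone" : S/(S/N)
  [1,4] S/N   >
    [1,3] (S/N)/NP   >
      [1,2] "quickly" : ((S/N)/NP)/S
      [2,3] "in" : S
    [3,4] "liked" : NP

(S/N)/NP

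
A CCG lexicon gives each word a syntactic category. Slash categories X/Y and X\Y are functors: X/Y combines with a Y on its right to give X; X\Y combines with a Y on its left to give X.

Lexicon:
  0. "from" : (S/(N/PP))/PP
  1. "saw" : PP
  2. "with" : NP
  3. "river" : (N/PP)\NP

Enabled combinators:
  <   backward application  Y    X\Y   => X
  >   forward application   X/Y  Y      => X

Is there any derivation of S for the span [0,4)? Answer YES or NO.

[0,4] S   >
  [0,2] S/(N/PP)   >
    [0,1] "from" : (S/(N/PP))/PP
    [1,2] "saw" : PP
  [2,4] N/PP   <
    [2,3] "with" : NP
    [3,4] "river" : (N/PP)\NP

YES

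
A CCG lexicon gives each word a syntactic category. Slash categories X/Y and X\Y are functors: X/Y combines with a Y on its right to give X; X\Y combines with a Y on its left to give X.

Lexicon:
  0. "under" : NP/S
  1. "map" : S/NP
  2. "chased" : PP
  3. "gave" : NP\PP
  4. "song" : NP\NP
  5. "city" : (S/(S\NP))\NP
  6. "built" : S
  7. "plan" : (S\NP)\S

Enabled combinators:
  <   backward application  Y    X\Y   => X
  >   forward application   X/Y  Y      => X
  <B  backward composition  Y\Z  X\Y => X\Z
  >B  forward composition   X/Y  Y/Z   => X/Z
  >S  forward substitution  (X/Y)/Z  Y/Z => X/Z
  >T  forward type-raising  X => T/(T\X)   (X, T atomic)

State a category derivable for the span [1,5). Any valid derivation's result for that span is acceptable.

S

[0,8] S   >
  [0,6] S/(S\NP)   <
    [0,5] NP   >
      [0,1] "under" : NP/S
      [1,5] S   >
        [1,2] "map" : S/NP
        [2,5] NP   >
          [2,3] NP/(NP\PP)   >T
            [2,3] "chased" : PP
          [3,5] NP\PP   <B
            [3,4] "gave" : NP\PP
            [4,5] "song" : NP\NP
    [5,6] "city" : (S/(S\NP))\NP
  [6,8] S\NP   <
    [6,7] "built" : S
    [7,8] "plan" : (S\NP)\S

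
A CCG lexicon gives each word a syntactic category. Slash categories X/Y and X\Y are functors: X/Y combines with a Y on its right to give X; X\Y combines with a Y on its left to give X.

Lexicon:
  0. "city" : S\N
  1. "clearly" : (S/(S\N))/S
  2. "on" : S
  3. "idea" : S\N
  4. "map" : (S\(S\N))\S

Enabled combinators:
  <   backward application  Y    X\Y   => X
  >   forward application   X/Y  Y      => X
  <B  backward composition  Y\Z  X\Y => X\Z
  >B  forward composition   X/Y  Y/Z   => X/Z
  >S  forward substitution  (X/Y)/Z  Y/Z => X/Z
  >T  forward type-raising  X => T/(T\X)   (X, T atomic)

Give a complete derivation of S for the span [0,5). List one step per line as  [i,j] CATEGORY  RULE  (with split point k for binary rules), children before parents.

[0,5] S   <
  [0,1] "city" : S\N
  [1,5] S\(S\N)   <
    [1,4] S   >
      [1,3] S/(S\N)   >
        [1,2] "clearly" : (S/(S\N))/S
        [2,3] "on" : S
      [3,4] "idea" : S\N
    [4,5] "map" : (S\(S\N))\S

[0,1] S\N  lex  "city"
[1,2] (S/(S\N))/S  lex  "clearly"
[2,3] S  lex  "on"
[1,3] S/(S\N)  >  k=2
[3,4] S\N  lex  "idea"
[1,4] S  >  k=3
[4,5] (S\(S\N))\S  lex  "map"
[1,5] S\(S\N)  <  k=4
[0,5] S  <  k=1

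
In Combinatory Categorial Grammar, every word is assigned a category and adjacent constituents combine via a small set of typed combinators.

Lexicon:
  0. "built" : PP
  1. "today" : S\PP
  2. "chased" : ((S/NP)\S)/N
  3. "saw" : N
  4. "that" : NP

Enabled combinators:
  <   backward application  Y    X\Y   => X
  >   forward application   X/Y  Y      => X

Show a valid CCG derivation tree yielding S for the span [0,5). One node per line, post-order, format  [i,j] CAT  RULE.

[0,5] S   >
  [0,4] S/NP   <
    [0,2] S   <
      [0,1] "built" : PP
      [1,2] "today" : S\PP
    [2,4] (S/NP)\S   >
      [2,3] "chased" : ((S/NP)\S)/N
      [3,4] "saw" : N
  [4,5] "that" : NP

[0,1] PP  lex  "built"
[1,2] S\PP  lex  "today"
[0,2] S  <  k=1
[2,3] ((S/NP)\S)/N  lex  "chased"
[3,4] N  lex  "saw"
[2,4] (S/NP)\S  >  k=3
[0,4] S/NP  <  k=2
[4,5] NP  lex  "that"
[0,5] S  >  k=4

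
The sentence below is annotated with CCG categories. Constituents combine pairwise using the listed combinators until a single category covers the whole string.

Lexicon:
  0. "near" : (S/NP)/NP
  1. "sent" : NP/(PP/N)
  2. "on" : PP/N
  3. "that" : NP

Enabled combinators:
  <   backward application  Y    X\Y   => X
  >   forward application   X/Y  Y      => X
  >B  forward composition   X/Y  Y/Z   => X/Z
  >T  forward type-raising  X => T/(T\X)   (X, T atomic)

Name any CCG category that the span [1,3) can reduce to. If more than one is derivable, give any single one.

[0,4] S   >
  [0,3] S/NP   >
    [0,1] "near" : (S/NP)/NP
    [1,3] NP   >
      [1,2] "sent" : NP/(PP/N)
      [2,3] "on" : PP/N
  [3,4] "that" : NP

NP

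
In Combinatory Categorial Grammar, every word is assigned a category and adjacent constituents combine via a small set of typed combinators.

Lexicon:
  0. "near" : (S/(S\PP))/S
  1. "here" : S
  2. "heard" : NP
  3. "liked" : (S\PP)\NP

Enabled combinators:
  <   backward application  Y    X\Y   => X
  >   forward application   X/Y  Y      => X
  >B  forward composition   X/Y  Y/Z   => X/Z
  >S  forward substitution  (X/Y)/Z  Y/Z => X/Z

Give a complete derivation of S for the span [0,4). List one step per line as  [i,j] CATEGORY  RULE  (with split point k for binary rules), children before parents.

[0,4] S   >
  [0,2] S/(S\PP)   >
    [0,1] "near" : (S/(S\PP))/S
    [1,2] "here" : S
  [2,4] S\PP   <
    [2,3] "heard" : NP
    [3,4] "liked" : (S\PP)\NP

[0,1] (S/(S\PP))/S  lex  "near"
[1,2] S  lex  "here"
[0,2] S/(S\PP)  >  k=1
[2,3] NP  lex  "heard"
[3,4] (S\PP)\NP  lex  "liked"
[2,4] S\PP  <  k=3
[0,4] S  >  k=2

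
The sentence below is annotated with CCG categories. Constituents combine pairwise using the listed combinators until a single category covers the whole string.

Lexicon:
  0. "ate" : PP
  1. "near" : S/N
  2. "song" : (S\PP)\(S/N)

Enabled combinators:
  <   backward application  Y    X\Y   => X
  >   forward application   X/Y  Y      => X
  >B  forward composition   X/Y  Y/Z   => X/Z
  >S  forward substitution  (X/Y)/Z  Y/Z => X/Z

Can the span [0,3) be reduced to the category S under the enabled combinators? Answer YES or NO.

[0,3] S   <
  [0,1] "ate" : PP
  [1,3] S\PP   <
    [1,2] "near" : S/N
    [2,3] "song" : (S\PP)\(S/N)

YES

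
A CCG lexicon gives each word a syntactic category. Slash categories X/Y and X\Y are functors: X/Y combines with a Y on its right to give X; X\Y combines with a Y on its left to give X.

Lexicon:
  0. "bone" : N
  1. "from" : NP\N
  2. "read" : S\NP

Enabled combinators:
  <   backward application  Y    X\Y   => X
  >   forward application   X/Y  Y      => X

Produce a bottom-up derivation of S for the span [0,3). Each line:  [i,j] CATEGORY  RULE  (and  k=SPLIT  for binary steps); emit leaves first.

[0,1] N  lex  "bone"
[1,2] NP\N  lex  "from"
[0,2] NP  <  k=1
[2,3] S\NP  lex  "read"
[0,3] S  <  k=2

[0,3] S   <
  [0,2] NP   <
    [0,1] "bone" : N
    [1,2] "from" : NP\N
  [2,3] "read" : S\NP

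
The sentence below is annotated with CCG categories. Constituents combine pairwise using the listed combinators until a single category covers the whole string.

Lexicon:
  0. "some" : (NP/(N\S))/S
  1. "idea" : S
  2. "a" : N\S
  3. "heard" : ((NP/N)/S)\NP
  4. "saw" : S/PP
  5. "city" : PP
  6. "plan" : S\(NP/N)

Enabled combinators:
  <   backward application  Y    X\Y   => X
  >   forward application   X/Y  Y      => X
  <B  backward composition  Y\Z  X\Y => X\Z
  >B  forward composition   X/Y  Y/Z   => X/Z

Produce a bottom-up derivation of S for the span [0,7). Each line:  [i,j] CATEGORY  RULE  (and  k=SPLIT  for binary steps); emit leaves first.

[0,7] S   <
  [0,6] NP/N   >
    [0,4] (NP/N)/S   <
      [0,3] NP   >
        [0,2] NP/(N\S)   >
          [0,1] "some" : (NP/(N\S))/S
          [1,2] "idea" : S
        [2,3] "a" : N\S
      [3,4] "heard" : ((NP/N)/S)\NP
    [4,6] S   >
      [4,5] "saw" : S/PP
      [5,6] "city" : PP
  [6,7] "plan" : S\(NP/N)

[0,1] (NP/(N\S))/S  lex  "some"
[1,2] S  lex  "idea"
[0,2] NP/(N\S)  >  k=1
[2,3] N\S  lex  "a"
[0,3] NP  >  k=2
[3,4] ((NP/N)/S)\NP  lex  "heard"
[0,4] (NP/N)/S  <  k=3
[4,5] S/PP  lex  "saw"
[5,6] PP  lex  "city"
[4,6] S  >  k=5
[0,6] NP/N  >  k=4
[6,7] S\(NP/N)  lex  "plan"
[0,7] S  <  k=6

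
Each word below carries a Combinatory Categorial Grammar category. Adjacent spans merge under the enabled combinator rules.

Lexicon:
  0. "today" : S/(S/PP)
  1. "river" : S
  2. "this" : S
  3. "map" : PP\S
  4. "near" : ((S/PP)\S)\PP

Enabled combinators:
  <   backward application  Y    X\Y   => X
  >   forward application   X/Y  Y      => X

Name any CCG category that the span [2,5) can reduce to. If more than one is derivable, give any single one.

[0,5] S   >
  [0,1] "today" : S/(S/PP)
  [1,5] S/PP   <
    [1,2] "river" : S
    [2,5] (S/PP)\S   <
      [2,4] PP   <
        [2,3] "this" : S
        [3,4] "map" : PP\S
      [4,5] "near" : ((S/PP)\S)\PP

(S/PP)\S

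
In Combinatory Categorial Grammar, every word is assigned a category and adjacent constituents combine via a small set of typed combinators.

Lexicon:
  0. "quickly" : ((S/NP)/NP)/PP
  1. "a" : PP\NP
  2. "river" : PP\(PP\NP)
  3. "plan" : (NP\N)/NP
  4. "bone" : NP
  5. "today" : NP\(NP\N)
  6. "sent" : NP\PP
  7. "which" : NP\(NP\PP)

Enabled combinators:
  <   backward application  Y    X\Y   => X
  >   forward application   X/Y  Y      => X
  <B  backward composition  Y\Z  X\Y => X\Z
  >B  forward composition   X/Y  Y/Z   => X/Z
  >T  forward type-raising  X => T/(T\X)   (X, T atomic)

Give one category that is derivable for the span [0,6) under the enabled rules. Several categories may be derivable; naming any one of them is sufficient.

[0,8] S   >
  [0,6] S/NP   >
    [0,3] (S/NP)/NP   >
      [0,1] "quickly" : ((S/NP)/NP)/PP
      [1,3] PP   <
        [1,2] "a" : PP\NP
        [2,3] "river" : PP\(PP\NP)
    [3,6] NP   <
      [3,5] NP\N   >
        [3,4] "plan" : (NP\N)/NP
        [4,5] "bone" : NP
      [5,6] "today" : NP\(NP\N)
  [6,8] NP   <
    [6,7] "sent" : NP\PP
    [7,8] "which" : NP\(NP\PP)

S/NP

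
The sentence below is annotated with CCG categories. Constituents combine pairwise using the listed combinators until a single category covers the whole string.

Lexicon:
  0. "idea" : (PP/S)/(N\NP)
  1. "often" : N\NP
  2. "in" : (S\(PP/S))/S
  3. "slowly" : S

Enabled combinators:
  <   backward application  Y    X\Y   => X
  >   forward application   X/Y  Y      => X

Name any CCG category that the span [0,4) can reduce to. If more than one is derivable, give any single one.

S

[0,4] S   <
  [0,2] PP/S   >
    [0,1] "idea" : (PP/S)/(N\NP)
    [1,2] "often" : N\NP
  [2,4] S\(PP/S)   >
    [2,3] "in" : (S\(PP/S))/S
    [3,4] "slowly" : S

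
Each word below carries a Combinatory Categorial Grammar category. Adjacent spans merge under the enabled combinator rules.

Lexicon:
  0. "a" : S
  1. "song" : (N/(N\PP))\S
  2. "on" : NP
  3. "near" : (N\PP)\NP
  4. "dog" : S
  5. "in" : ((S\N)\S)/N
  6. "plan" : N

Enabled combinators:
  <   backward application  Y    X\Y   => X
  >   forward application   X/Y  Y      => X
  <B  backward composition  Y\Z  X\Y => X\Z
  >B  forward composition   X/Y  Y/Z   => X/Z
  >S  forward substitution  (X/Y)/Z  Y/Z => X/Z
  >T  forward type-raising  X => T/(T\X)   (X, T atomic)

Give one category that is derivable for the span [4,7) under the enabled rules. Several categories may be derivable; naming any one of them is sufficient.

S\N

[0,7] S   <
  [0,4] N   >
    [0,2] N/(N\PP)   <
      [0,1] "a" : S
      [1,2] "song" : (N/(N\PP))\S
    [2,4] N\PP   <
      [2,3] "on" : NP
      [3,4] "near" : (N\PP)\NP
  [4,7] S\N   <
    [4,5] "dog" : S
    [5,7] (S\N)\S   >
      [5,6] "in" : ((S\N)\S)/N
      [6,7] "plan" : N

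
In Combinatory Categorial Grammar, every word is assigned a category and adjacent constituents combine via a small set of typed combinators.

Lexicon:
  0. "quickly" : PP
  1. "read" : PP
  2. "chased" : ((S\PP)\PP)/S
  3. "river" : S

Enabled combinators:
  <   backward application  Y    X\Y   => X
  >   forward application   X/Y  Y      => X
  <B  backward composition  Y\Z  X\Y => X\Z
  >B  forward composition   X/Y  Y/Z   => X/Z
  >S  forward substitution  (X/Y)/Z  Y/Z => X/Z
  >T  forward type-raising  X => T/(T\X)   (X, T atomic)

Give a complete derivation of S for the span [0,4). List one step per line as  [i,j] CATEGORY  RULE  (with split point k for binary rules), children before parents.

[0,1] PP  lex  "quickly"
[0,1] S/(S\PP)  >T
[1,2] PP  lex  "read"
[2,3] ((S\PP)\PP)/S  lex  "chased"
[3,4] S  lex  "river"
[2,4] (S\PP)\PP  >  k=3
[1,4] S\PP  <  k=2
[0,4] S  >  k=1

[0,4] S   >
  [0,1] S/(S\PP)   >T
    [0,1] "quickly" : PP
  [1,4] S\PP   <
    [1,2] "read" : PP
    [2,4] (S\PP)\PP   >
      [2,3] "chased" : ((S\PP)\PP)/S
      [3,4] "river" : S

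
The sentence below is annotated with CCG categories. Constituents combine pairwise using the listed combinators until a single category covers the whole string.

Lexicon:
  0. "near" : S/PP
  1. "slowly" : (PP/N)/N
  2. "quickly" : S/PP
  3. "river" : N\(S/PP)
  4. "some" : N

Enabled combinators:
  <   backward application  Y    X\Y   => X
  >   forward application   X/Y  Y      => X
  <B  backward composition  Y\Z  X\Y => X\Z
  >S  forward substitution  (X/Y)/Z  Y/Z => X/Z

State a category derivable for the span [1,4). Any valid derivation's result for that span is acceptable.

[0,5] S   >
  [0,1] "near" : S/PP
  [1,5] PP   >
    [1,4] PP/N   >
      [1,2] "slowly" : (PP/N)/N
      [2,4] N   <
        [2,3] "quickly" : S/PP
        [3,4] "river" : N\(S/PP)
    [4,5] "some" : N

PP/N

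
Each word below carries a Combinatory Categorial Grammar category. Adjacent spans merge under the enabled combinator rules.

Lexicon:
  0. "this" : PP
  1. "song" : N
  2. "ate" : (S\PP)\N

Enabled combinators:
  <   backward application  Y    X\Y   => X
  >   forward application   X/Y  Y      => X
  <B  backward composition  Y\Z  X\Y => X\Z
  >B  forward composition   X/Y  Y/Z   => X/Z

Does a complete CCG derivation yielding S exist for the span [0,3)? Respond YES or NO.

[0,3] S   <
  [0,1] "this" : PP
  [1,3] S\PP   <
    [1,2] "song" : N
    [2,3] "ate" : (S\PP)\N

YES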